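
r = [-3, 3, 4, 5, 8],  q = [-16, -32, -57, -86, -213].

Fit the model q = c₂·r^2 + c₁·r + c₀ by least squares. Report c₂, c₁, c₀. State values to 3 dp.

With design matrix A, AᵀA = [[5139, 701, 123]; [701, 123, 17]; [123, 17, 5]] and Aᵀq = [-17126, -2410, -404]ᵀ.
Row-reducing yields c₂ = -109711/36128, c₁ = -98417/36128, c₀ = 57183/18064.

c₂ = -3.037, c₁ = -2.724, c₀ = 3.166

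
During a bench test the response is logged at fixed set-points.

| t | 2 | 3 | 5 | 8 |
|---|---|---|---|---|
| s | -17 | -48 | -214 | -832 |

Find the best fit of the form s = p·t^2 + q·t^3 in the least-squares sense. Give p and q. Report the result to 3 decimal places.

p = -1.065, q = -1.492

The normal equations are: 4818·p + 36168·q = -59098;  36168·p + 278562·q = -454166.
Eliminating q: 278562·(row 1) − 36168·(row 2) gives 33987492·p = 278562·(-59098) − 36168·(-454166) = -36181188, so p = -335011/314699.
Then q = ((-454166) − 36168·(-335011/314699))/278562 = -128069/85827.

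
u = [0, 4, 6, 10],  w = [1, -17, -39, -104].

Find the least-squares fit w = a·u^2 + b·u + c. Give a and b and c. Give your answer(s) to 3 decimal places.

a = -0.979, b = -0.728, c = 1.096

The normal equations are: 11552·a + 1280·b + 152·c = -12076;  1280·a + 152·b + 20·c = -1342;  152·a + 20·b + 4·c = -159.
Row-reducing yields a = -47/48, b = -227/312, c = 57/52.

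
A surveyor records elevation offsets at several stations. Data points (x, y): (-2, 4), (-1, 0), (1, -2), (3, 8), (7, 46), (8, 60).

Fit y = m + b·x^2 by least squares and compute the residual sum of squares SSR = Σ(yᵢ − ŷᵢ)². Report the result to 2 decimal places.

The normal system AᵀA·[m, b]ᵀ = Aᵀy is [[6, 128]; [128, 6596]]·[m, b]ᵀ = [116, 6180]ᵀ.
Δ = 6·6596 − 128² = 23192.
m = (116·6596 − 128·6180)/23192 = -3238/2899; b = (6·6180 − 128·116)/23192 = 2779/2899.
Residuals: 286/223, 459/2899, -5339/2899, 1419/2899, 421/2899, -678/2899; SSR = 15588/2899.

SSR = 5.38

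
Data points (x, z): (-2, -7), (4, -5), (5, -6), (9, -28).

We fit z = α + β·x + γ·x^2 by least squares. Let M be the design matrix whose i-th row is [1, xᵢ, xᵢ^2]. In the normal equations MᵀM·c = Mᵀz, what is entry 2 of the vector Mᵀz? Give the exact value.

Entry 2 ↔ basis x, so (Mᵀz)_{2} = Σᵢ (x)·zᵢ = (-2)·(-7) + (4)·(-5) + (5)·(-6) + (9)·(-28) = -288.

-288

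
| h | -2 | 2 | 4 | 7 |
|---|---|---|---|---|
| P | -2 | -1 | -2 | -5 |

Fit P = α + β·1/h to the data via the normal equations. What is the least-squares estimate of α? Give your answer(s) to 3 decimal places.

α = -2.548

Entries of AᵀA: Σ1 = 4, Σ1/h = 11/28, Σ1/h·1/h = 457/784.
Right-hand side: ΣP = -10, Σ1/h·P = -5/7.
Δ = 4·(457/784) − (11/28)² = 1707/784.
α = ((-10)·(457/784) − (11/28)·(-5/7))/(1707/784) = -1450/569; β = (4·(-5/7) − (11/28)·(-10))/(1707/784) = 280/569.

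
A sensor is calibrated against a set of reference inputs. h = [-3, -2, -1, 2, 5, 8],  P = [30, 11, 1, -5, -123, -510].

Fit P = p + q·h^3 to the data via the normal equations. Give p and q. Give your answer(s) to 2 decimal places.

Normal-equation sums: Σ1 = 6, Σh^3 = 609, Σh^3·h^3 = 278627.
Right-hand side: ΣP = -596, Σh^3·P = -277434.
AᵀA·[p, q]ᵀ = AᵀP becomes [[6, 609]; [609, 278627]]·[p, q]ᵀ = [-596, -277434]ᵀ.
det = 6·278627 − 609² = 1300881.
p = ((-596)·278627 − 609·(-277434))/1300881 = 2895614/1300881; q = (6·(-277434) − 609·(-596))/1300881 = -433880/433627.

p = 2.23, q = -1.00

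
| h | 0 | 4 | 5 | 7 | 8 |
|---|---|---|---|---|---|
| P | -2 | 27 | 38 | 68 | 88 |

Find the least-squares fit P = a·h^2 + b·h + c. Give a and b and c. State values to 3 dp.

a = 1.032, b = 2.896, c = -1.874

Normal-equation sums: Σh^2·h^2 = 7378, Σh^2·h = 1044, Σh^2 = 154, Σh·h = 154, Σh = 24, Σ1 = 5.
And Σh^2·P = 10346, Σh·P = 1478, ΣP = 219.
Normal equations: [[7378, 1044, 154]; [1044, 154, 24]; [154, 24, 5]]·[a, b, c]ᵀ = [10346, 1478, 219]ᵀ.
Row-reducing yields a = 12028/11659, b = 33761/11659, c = -21851/11659.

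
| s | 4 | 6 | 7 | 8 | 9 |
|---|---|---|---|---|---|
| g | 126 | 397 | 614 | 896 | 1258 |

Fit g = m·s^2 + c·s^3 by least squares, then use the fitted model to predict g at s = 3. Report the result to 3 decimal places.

Compute the Gram sums: Σs^2·s^2 = 14610, Σs^2·s^3 = 117424, Σs^3·s^3 = 961986.
For Mᵀg: Σs^2·g = 205636, Σs^3·g = 1680252.
MᵀM·[m, c]ᵀ = Mᵀg becomes [[14610, 117424]; [117424, 961986]]·[m, c]ᵀ = [205636, 1680252]ᵀ.
Determinant 14610·961986 − 117424² = 266219684.
m = (205636·961986 − 117424·1680252)/266219684 = 129260562/66554921; c = (14610·1680252 − 117424·205636)/266219684 = 100470014/66554921.
At s = 3: ĝ = (129260562/66554921)·(9) + (100470014/66554921)·(27) = 3876035436/66554921.

ĝ = 58.238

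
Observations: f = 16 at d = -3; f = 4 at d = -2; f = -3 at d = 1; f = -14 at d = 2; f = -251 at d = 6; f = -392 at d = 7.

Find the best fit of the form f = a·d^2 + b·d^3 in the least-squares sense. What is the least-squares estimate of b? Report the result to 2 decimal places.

b = -0.98

MᵀM·[a, b]ᵀ = Mᵀf reads: 3811·a + 24341·b = -28143;  24341·a + 165163·b = -189251.
(Σd^2·d^2 = 3811, Σd^2·d^3 = 24341, Σd^3·d^3 = 165163, Σd^2·f = -28143, Σd^3·f = -189251.)
Δ = 3811·165163 − 24341² = 36951912.
a = ((-28143)·165163 − 24341·(-189251))/36951912 = -20811859/18475956; b = (3811·(-189251) − 24341·(-28143))/36951912 = -18103399/18475956.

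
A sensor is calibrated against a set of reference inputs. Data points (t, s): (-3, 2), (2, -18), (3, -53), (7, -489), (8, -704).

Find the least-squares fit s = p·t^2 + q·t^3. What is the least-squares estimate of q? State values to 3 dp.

q = -1.023

Compute the Gram sums: Σt^2·t^2 = 6675, Σt^2·t^3 = 49607, Σt^3·t^3 = 381315.
Right-hand side: Σt^2·s = -69548, Σt^3·s = -529804.
Normal equations: [[6675, 49607]; [49607, 381315]]·[p, q]ᵀ = [-69548, -529804]ᵀ.
Determinant 6675·381315 − 49607² = 84423176.
p = ((-69548)·381315 − 49607·(-529804))/84423176 = -1024606/363893; q = (6675·(-529804) − 49607·(-69548))/84423176 = -372302/363893.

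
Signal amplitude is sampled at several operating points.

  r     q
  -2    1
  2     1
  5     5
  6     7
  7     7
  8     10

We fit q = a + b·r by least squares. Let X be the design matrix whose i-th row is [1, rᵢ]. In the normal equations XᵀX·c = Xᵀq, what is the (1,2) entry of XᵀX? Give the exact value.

26

Row 1 ↔ basis 1, column 2 ↔ basis r, so (XᵀX)_{1,2} = Σᵢ r = (1)·(-2) + (1)·(2) + (1)·(5) + (1)·(6) + (1)·(7) + (1)·(8) = 26.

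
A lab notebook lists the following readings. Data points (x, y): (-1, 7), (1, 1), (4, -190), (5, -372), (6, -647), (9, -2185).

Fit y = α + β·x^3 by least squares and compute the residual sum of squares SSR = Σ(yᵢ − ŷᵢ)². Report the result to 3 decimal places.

Normal-equation sums: Σ1 = 6, Σx^3 = 1134, Σx^3·x^3 = 597820.
And Σy = -3386, Σx^3·y = -1791283.
AᵀA·[α, β]ᵀ = Aᵀy becomes [[6, 1134]; [1134, 597820]]·[α, β]ᵀ = [-3386, -1791283]ᵀ.
Determinant 6·597820 − 1134² = 2300964.
α = ((-3386)·597820 − 1134·(-1791283))/2300964 = 3548201/1150482; β = (6·(-1791283) − 1134·(-3386))/2300964 = -1151329/383494.
Residuals: 525593/575241, 528134/575241, -1084613/1150482, 110435/575241, -1848863/1150482, 302576/575241; SSR = 6284641/1150482.

SSR = 5.463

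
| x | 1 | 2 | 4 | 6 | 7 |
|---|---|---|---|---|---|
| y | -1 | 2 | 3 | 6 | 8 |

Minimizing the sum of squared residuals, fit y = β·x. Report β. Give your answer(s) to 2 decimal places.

The normal system AᵀA·[β]ᵀ = Aᵀy is [[106]]·[β]ᵀ = [107]ᵀ.
β = 107/106 = 1.00943.

β = 1.01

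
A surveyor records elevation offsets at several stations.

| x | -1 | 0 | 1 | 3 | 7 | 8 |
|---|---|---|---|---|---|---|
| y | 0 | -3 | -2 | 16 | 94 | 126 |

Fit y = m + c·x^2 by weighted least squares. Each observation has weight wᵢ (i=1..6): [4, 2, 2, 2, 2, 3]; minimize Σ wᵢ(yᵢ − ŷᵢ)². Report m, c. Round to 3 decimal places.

MᵀWM·[m, c]ᵀ = MᵀWy reads: 15·m + 314·c = 588;  314·m + 17258·c = 33688.
(Σwᵢ·1 = 15, Σwᵢ·x^2 = 314, Σwᵢ·x^2·x^2 = 17258, Σwᵢ·y = 588, Σwᵢ·x^2·y = 33688.)
Eliminating c: 17258·(row 1) − 314·(row 2) gives 160274·m = 17258·588 − 314·33688 = -430328, so m = -215164/80137.
Then c = (33688 − 314·(-215164/80137))/17258 = 160344/80137.

m = -2.685, c = 2.001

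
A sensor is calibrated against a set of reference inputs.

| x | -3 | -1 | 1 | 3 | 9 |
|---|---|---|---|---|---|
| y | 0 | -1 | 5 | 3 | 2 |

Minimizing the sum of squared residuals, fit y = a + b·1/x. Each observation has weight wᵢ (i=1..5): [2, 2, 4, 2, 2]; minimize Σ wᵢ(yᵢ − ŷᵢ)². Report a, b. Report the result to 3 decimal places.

a = 1.745, b = 3.179

Compute the Gram sums: Σwᵢ·1 = 12, Σwᵢ·1/x = 20/9, Σwᵢ·1/x·1/x = 524/81.
Right-hand side: Σwᵢ·y = 28, Σwᵢ·1/x·y = 220/9.
Normal equations: [[12, 20/9]; [20/9, 524/81]]·[a, b]ᵀ = [28, 220/9]ᵀ.
det = 12·(524/81) − (20/9)² = 5888/81.
a = (28·(524/81) − (20/9)·(220/9))/(5888/81) = 321/184; b = (12·(220/9) − (20/9)·28)/(5888/81) = 585/184.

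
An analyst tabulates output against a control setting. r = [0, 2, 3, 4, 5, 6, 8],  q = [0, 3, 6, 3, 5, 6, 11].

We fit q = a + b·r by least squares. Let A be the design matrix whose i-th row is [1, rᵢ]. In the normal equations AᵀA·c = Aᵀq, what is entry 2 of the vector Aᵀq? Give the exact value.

Entry 2 ↔ basis r, so (Aᵀq)_{2} = Σᵢ (r)·qᵢ = (0)·(0) + (2)·(3) + (3)·(6) + (4)·(3) + (5)·(5) + (6)·(6) + (8)·(11) = 185.

185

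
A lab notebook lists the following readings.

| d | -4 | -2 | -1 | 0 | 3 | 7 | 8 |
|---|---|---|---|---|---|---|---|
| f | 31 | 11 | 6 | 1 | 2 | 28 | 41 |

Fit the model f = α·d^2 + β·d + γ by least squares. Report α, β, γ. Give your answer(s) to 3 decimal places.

α = 1.012, β = -3.195, γ = 1.498

Forming AᵀA = [[6851, 809, 143]; [809, 143, 11]; [143, 11, 7]] and Aᵀf = [4560, 378, 120]ᵀ gives AᵀA·[α, β, γ]ᵀ = Aᵀf.
Row-reducing yields α = 18013/17807, β = -284438/89035, γ = 133389/89035.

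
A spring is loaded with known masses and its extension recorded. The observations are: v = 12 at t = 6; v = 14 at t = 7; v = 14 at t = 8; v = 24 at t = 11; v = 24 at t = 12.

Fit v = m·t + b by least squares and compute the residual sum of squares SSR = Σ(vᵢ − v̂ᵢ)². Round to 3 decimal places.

With design matrix A, AᵀA = [[414, 44]; [44, 5]] and Aᵀv = [834, 88]ᵀ.
Δ = 414·5 − 44² = 134.
m = (834·5 − 44·88)/134 = 149/67; b = (414·88 − 44·834)/134 = -132/67.
Residuals: 42/67, 27/67, -122/67, 101/67, -48/67; SSR = 446/67.

SSR = 6.657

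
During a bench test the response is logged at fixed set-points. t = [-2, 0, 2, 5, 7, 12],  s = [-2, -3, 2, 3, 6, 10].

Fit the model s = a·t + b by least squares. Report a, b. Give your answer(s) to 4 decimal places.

a = 0.9308, b = -1.0564

Compute the Gram sums: Σt·t = 226, Σt = 24, Σ1 = 6.
And Σt·s = 185, Σs = 16.
MᵀM·[a, b]ᵀ = Mᵀs becomes [[226, 24]; [24, 6]]·[a, b]ᵀ = [185, 16]ᵀ.
det = 226·6 − 24² = 780.
a = (185·6 − 24·16)/780 = 121/130; b = (226·16 − 24·185)/780 = -206/195.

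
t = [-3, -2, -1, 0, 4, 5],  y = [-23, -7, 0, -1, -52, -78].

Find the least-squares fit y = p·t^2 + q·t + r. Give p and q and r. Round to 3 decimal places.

Entries of AᵀA: Σt^2·t^2 = 979, Σt^2·t = 153, Σt^2 = 55, Σt·t = 55, Σt = 3, Σ1 = 6.
Right-hand side: Σt^2·y = -3017, Σt·y = -515, Σy = -161.
AᵀA·[p, q, r]ᵀ = Aᵀy becomes [[979, 153, 55]; [153, 55, 3]; [55, 3, 6]]·[p, q, r]ᵀ = [-3017, -515, -161]ᵀ.
Inverting the 3×3 Gram matrix, [p, q, r]ᵀ = [-10471/3620, -4837/3620, 633/1810]ᵀ.

p = -2.893, q = -1.336, r = 0.350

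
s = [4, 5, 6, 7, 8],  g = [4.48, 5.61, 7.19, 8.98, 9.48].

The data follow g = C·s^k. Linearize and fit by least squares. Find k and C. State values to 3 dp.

Taking logs, ln g = k·ln s + ln C, so regress ln g on ln s.
AᵀA = [[15.8331, 8.8128]; [8.8128, 5]], rhs = [17.3374, 9.6410]ᵀ  (here Σln s = 8.8128, Σ(ln s)² = 15.8331, Σln g = 9.6410, Σln s·ln g = 17.3374).
Solving (det = 1.4995): k = 1.14827, ln C = -0.09569, so C = exp(-0.09569) = 0.90874.

k = 1.148, C = 0.909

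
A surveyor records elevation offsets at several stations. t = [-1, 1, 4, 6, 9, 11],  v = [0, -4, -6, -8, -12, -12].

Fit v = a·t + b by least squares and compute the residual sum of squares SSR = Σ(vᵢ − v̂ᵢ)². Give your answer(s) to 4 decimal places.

SSR = 4.0000

Normal-equation sums: Σt·t = 256, Σt = 30, Σ1 = 6.
Moment sums: Σt·v = -316, Σv = -42.
det = 256·6 − 30² = 636.
a = ((-316)·6 − 30·(-42))/636 = -1; b = (256·(-42) − 30·(-316))/636 = -2.
Residuals: 1, -1, 0, 0, -1, 1; SSR = 4.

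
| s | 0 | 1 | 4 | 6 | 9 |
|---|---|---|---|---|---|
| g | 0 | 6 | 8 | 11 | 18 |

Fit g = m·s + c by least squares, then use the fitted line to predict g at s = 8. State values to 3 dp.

ĝ = 15.563

From the data, Σs·s = 134, Σs = 20, Σ1 = 5.
Moment sums: Σs·g = 266, Σg = 43.
MᵀM·[m, c]ᵀ = Mᵀg becomes [[134, 20]; [20, 5]]·[m, c]ᵀ = [266, 43]ᵀ.
Determinant 134·5 − 20² = 270.
m = (266·5 − 20·43)/270 = 47/27; c = (134·43 − 20·266)/270 = 221/135.
At s = 8: ĝ = (47/27)·(8) + (221/135)·(1) = 2101/135.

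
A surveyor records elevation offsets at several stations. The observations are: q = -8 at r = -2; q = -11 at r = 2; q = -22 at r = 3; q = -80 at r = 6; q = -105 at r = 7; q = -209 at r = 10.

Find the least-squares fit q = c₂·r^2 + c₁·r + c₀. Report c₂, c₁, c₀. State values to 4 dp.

The normal system AᵀA·[c₂, c₁, c₀]ᵀ = Aᵀq is [[13810, 1586, 202]; [1586, 202, 26]; [202, 26, 6]]·[c₂, c₁, c₀]ᵀ = [-29199, -3377, -435]ᵀ.
Inverting the 3×3 Gram matrix, [c₂, c₁, c₀]ᵀ = [-89941/45420, -43081/45420, -6521/3785]ᵀ.

c₂ = -1.9802, c₁ = -0.9485, c₀ = -1.7229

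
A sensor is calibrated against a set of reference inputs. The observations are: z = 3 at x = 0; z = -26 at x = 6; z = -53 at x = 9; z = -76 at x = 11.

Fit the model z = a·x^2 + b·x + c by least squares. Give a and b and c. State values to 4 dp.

a = -0.4711, b = -1.9937, c = 2.9897

Sums needed: Σx^2·x^2 = 22498, Σx^2·x = 2276, Σx^2 = 238, Σx·x = 238, Σx = 26, Σ1 = 4.
Right-hand side: Σx^2·z = -14425, Σx·z = -1469, Σz = -152.
AᵀA·[a, b, c]ᵀ = Aᵀz becomes [[22498, 2276, 238]; [2276, 238, 26]; [238, 26, 4]]·[a, b, c]ᵀ = [-14425, -1469, -152]ᵀ.
Inverting the 3×3 Gram matrix, [a, b, c]ᵀ = [-1720/3651, -7279/3651, 7277/2434]ᵀ.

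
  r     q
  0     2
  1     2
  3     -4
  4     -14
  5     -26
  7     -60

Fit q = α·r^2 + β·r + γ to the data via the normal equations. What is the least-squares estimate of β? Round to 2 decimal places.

XᵀX·[α, β, γ]ᵀ = Xᵀq reads: 3364·α + 560·β + 100·γ = -3848;  560·α + 100·β + 20·γ = -616;  100·α + 20·β + 6·γ = -100.
Row-reducing yields α = -108/65, β = 916/325, γ = 106/65.

β = 2.82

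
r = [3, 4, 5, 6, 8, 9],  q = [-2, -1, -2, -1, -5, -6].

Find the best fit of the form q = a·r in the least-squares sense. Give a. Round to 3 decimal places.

a = -0.519

Entries of MᵀM: Σr·r = 231.
Moment sums: Σr·q = -120.
MᵀM·[a]ᵀ = Mᵀq becomes [[231]]·[a]ᵀ = [-120]ᵀ.
a = (-120)/231 = -0.519481.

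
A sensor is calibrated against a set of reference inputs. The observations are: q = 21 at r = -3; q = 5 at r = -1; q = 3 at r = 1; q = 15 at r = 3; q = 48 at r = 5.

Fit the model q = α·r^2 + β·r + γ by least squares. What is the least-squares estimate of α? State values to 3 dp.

The normal system AᵀA·[α, β, γ]ᵀ = Aᵀq is [[789, 125, 45]; [125, 45, 5]; [45, 5, 5]]·[α, β, γ]ᵀ = [1532, 220, 92]ᵀ.
Solving the 3×3 system (Gaussian elimination) gives α = 2, β = -4/5, γ = 6/5.

α = 2.000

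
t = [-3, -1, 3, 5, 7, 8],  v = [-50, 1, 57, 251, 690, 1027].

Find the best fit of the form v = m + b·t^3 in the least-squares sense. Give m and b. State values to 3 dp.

Setting ∂/∂m … = 0 gives: 6·m + 979·b = 1976;  979·m + 396877·b = 796757.
Determinant 6·396877 − 979² = 1422821.
m = (1976·396877 − 979·796757)/1422821 = 4203849/1422821; b = (6·796757 − 979·1976)/1422821 = 2846038/1422821.

m = 2.955, b = 2.000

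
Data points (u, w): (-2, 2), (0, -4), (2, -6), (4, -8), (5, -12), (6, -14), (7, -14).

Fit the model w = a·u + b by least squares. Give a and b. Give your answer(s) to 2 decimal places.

From the data, Σu·u = 134, Σu = 22, Σ1 = 7.
For Mᵀw: Σu·w = -290, Σw = -56.
Normal equations: [[134, 22]; [22, 7]]·[a, b]ᵀ = [-290, -56]ᵀ.
Δ = 134·7 − 22² = 454.
a = ((-290)·7 − 22·(-56))/454 = -399/227; b = (134·(-56) − 22·(-290))/454 = -562/227.

a = -1.76, b = -2.48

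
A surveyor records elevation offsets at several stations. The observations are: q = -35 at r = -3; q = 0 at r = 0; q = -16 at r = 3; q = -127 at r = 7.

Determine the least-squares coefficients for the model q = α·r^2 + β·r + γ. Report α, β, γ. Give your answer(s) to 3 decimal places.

Normal-equation sums: Σr^2·r^2 = 2563, Σr^2·r = 343, Σr^2 = 67, Σr·r = 67, Σr = 7, Σ1 = 4.
Right-hand side: Σr^2·q = -6682, Σr·q = -832, Σq = -178.
XᵀX·[α, β, γ]ᵀ = Xᵀq becomes [[2563, 343, 67]; [343, 67, 7]; [67, 7, 4]]·[α, β, γ]ᵀ = [-6682, -832, -178]ᵀ.
Inverting the 3×3 Gram matrix, [α, β, γ]ᵀ = [-18911/6204, 18995/6204, 620/517]ᵀ.

α = -3.048, β = 3.062, γ = 1.199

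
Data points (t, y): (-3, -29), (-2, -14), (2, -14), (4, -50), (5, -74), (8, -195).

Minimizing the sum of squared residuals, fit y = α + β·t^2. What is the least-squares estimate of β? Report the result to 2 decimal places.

Forming MᵀM = [[6, 122]; [122, 5090]] and Mᵀy = [-376, -15503]ᵀ gives MᵀM·[α, β]ᵀ = Mᵀy.
det = 6·5090 − 122² = 15656.
α = ((-376)·5090 − 122·(-15503))/15656 = -11237/7828; β = (6·(-15503) − 122·(-376))/15656 = -23573/7828.

β = -3.01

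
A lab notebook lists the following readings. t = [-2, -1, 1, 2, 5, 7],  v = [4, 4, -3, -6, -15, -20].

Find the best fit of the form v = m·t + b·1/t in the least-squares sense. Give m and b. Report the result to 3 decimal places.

m = -2.862, b = -0.268

Compute the Gram sums: Σt·t = 84, Σt·1/t = 6, Σ1/t·1/t = 6273/2450.
For Mᵀv: Σt·v = -242, Σ1/t·v = -125/7.
Determinant 84·(6273/2450) − 6² = 31338/175.
m = ((-242)·(6273/2450) − 6·(-125/7))/(31338/175) = -209261/73122; b = (84·(-125/7) − 6·(-242))/(31338/175) = -1400/5223.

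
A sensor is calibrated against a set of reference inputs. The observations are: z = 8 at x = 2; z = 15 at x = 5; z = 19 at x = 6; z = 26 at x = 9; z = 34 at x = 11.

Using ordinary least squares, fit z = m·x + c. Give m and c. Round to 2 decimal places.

Normal-equation sums: Σx·x = 267, Σx = 33, Σ1 = 5.
And Σx·z = 813, Σz = 102.
det = 267·5 − 33² = 246.
m = (813·5 − 33·102)/246 = 233/82; c = (267·102 − 33·813)/246 = 135/82.

m = 2.84, c = 1.65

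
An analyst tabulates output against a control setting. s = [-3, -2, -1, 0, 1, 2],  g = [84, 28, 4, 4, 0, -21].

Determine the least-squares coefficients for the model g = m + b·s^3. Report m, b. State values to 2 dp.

m = 2.96, b = -3.01

From the data, Σ1 = 6, Σs^3 = -27, Σs^3·s^3 = 859.
Right-hand side: Σg = 99, Σs^3·g = -2664.
Eliminating b: 859·(row 1) − (-27)·(row 2) gives 4425·m = 859·99 − (-27)·(-2664) = 13113, so m = 4371/1475.
Then b = ((-2664) − (-27)·(4371/1475))/859 = -4437/1475.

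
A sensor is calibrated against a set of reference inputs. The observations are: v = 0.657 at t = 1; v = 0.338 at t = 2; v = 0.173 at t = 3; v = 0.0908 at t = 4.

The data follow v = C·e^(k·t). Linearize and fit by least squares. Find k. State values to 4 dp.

With ln vᵢ as the transformed response and tᵢ as the regressor:
Sums: Σt = 10.0000, Σ(t)² = 30.0000, Σln v = -5.6583, Σt·ln v = -17.4493.
Normal system: [[30.0000, 10.0000]; [10.0000, 4]]·[k, ln C]ᵀ = [-17.4493, -5.6583]ᵀ.
Slope k = (n·Σt·ln v − Σt·Σln v)/(n·Σ(t)² − (Σt)²) = (4·-17.4493 − 10.0000·-5.6583)/20.0000 = -0.66068; ln C = (Σln v − k·Σt)/n = 0.23712.

k = -0.6607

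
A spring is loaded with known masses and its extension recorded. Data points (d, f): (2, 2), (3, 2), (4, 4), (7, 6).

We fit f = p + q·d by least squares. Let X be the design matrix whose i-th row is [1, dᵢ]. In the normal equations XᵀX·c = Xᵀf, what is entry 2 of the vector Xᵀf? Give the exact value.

Entry 2 ↔ basis d, so (Xᵀf)_{2} = Σᵢ (d)·fᵢ = (2)·(2) + (3)·(2) + (4)·(4) + (7)·(6) = 68.

68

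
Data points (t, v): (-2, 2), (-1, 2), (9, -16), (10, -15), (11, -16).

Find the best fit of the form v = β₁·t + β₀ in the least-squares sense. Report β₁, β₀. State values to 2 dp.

Setting ∂/∂β₁ … = 0 gives: 307·β₁ + 27·β₀ = -476;  27·β₁ + 5·β₀ = -43.
(Σt·t = 307, Σt = 27, Σ1 = 5, Σt·v = -476, Σv = -43.)
det = 307·5 − 27² = 806.
β₁ = ((-476)·5 − 27·(-43))/806 = -1219/806; β₀ = (307·(-43) − 27·(-476))/806 = -349/806.

β₁ = -1.51, β₀ = -0.43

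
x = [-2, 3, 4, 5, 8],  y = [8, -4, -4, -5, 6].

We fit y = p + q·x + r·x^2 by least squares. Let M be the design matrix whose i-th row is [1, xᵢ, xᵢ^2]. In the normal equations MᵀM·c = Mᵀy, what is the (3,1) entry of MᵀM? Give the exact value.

Row 3 ↔ basis x^2, column 1 ↔ basis 1, so (MᵀM)_{3,1} = Σᵢ x^2 = (4)·(1) + (9)·(1) + (16)·(1) + (25)·(1) + (64)·(1) = 118.

118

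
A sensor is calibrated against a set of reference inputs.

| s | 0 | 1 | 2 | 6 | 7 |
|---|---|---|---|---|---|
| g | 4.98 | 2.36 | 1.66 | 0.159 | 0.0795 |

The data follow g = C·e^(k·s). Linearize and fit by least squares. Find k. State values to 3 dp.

k = -0.577

Linearized form: ln g = k·s + ln C. From the 5 transformed points,
Σs = 16.0000, Σ(s)² = 90.0000, Σln g = -1.3999, Σs·ln g = -26.8848.
Equations: 90.0000·k + 16.0000·ln C = -26.8848;  16.0000·k + 5·ln C = -1.3999.
Slope k = (n·Σs·ln g − Σs·Σln g)/(n·Σ(s)² − (Σs)²) = (5·-26.8848 − 16.0000·-1.3999)/194.0000 = -0.57745; ln C = (Σln g − k·Σs)/n = 1.56785.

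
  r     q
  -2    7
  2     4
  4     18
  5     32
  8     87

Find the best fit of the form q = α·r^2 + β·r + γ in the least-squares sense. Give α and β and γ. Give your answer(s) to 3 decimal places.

With design matrix M, MᵀM = [[5009, 701, 113]; [701, 113, 17]; [113, 17, 5]] and Mᵀq = [6700, 922, 148]ᵀ.
Row-reducing yields α = 608/407, β = -73/74, γ = -657/814.

α = 1.494, β = -0.986, γ = -0.807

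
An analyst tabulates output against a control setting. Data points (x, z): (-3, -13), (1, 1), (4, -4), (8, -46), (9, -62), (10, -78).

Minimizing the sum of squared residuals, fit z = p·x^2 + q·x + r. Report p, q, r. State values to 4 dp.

Sums needed: Σx^2·x^2 = 20995, Σx^2·x = 2279, Σx^2 = 271, Σx·x = 271, Σx = 29, Σ1 = 6.
For Mᵀz: Σx^2·z = -15946, Σx·z = -1682, Σz = -202.
Solving the 3×3 system (Gaussian elimination) gives p = -10434/10307, q = 108496/51535, r = 96936/51535.

p = -1.0123, q = 2.1053, r = 1.8810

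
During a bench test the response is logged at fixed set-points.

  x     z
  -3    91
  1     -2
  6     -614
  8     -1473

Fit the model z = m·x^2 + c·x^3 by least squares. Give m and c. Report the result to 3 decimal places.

Setting ∂/∂m … = 0 gives: 5474·m + 40302·c = -115559;  40302·m + 309530·c = -889259.
Δ = 5474·309530 − 40302² = 70116016.
m = ((-115559)·309530 − 40302·(-889259))/70116016 = 17484737/17529004; c = (5474·(-889259) − 40302·(-115559))/70116016 = -52636237/17529004.

m = 0.997, c = -3.003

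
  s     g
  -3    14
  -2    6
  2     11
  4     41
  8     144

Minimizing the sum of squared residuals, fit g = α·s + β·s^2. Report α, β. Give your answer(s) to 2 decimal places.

Normal-equation sums: Σs·s = 97, Σs·s^2 = 549, Σs^2·s^2 = 4465.
Moment sums: Σs·g = 1284, Σs^2·g = 10066.
So MᵀM·[α, β]ᵀ = Mᵀg: [[97, 549]; [549, 4465]]·[α, β]ᵀ = [1284, 10066]ᵀ.
det = 97·4465 − 549² = 131704.
α = (1284·4465 − 549·10066)/131704 = 103413/65852; β = (97·10066 − 549·1284)/131704 = 135743/65852.

α = 1.57, β = 2.06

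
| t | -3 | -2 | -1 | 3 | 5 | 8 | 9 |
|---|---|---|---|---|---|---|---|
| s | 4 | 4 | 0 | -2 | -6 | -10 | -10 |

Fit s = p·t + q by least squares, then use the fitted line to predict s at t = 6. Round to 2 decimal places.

ŝ = -6.85

Normal-equation sums: Σt·t = 193, Σt = 19, Σ1 = 7.
For Xᵀs: Σt·s = -226, Σs = -20.
XᵀX·[p, q]ᵀ = Xᵀs becomes [[193, 19]; [19, 7]]·[p, q]ᵀ = [-226, -20]ᵀ.
Determinant 193·7 − 19² = 990.
p = ((-226)·7 − 19·(-20))/990 = -601/495; q = (193·(-20) − 19·(-226))/990 = 217/495.
At t = 6: ŝ = (-601/495)·(6) + (217/495)·(1) = -3389/495.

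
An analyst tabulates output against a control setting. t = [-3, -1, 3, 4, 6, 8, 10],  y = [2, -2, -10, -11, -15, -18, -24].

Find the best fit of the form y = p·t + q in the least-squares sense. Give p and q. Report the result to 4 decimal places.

Entries of AᵀA: Σt·t = 235, Σt = 27, Σ1 = 7.
And Σt·y = -552, Σy = -78.
AᵀA·[p, q]ᵀ = Aᵀy becomes [[235, 27]; [27, 7]]·[p, q]ᵀ = [-552, -78]ᵀ.
Determinant 235·7 − 27² = 916.
p = ((-552)·7 − 27·(-78))/916 = -879/458; q = (235·(-78) − 27·(-552))/916 = -1713/458.

p = -1.9192, q = -3.7402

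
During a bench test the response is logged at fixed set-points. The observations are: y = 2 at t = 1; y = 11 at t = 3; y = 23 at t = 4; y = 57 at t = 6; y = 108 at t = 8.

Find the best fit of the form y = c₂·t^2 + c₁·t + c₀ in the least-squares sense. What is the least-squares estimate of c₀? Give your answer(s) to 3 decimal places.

Sums needed: Σt^2·t^2 = 5730, Σt^2·t = 820, Σt^2 = 126, Σt·t = 126, Σt = 22, Σ1 = 5.
Right-hand side: Σt^2·y = 9433, Σt·y = 1333, Σy = 201.
Solving the 3×3 system (Gaussian elimination) gives c₂ = 20979/10142, c₁ = -35011/10142, c₀ = 16543/5071.

c₀ = 3.262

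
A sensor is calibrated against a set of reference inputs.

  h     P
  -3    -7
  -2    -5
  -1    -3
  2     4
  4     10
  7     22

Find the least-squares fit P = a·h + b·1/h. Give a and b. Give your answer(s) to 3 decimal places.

a = 2.934, b = -1.257

From the data, Σh·h = 83, Σh·1/h = 6, Σ1/h·1/h = 11953/7056.
Moment sums: Σh·P = 236, Σ1/h·P = 325/21.
XᵀX·[a, b]ᵀ = XᵀP becomes [[83, 6]; [6, 11953/7056]]·[a, b]ᵀ = [236, 325/21]ᵀ.
Eliminating b: (11953/7056)·(row 1) − 6·(row 2) gives (738083/7056)·a = (11953/7056)·236 − 6·(325/21) = 541427/1764, so a = 2165708/738083.
Then b = ((325/21) − 6·(2165708/738083))/(11953/7056) = -927696/738083.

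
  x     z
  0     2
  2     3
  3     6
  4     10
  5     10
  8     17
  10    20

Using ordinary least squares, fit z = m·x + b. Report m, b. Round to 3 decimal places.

m = 1.940, b = 0.845

Entries of MᵀM: Σx·x = 218, Σx = 32, Σ1 = 7.
Moment sums: Σx·z = 450, Σz = 68.
Eliminating b: 7·(row 1) − 32·(row 2) gives 502·m = 7·450 − 32·68 = 974, so m = 487/251.
Then b = (68 − 32·(487/251))/7 = 212/251.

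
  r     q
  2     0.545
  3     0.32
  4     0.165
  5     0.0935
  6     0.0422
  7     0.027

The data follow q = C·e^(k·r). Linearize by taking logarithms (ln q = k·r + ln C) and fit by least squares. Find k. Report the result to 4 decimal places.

Taking logs, ln q = k·r + ln C, so regress ln q on r.
XᵀX = [[139.0000, 27.0000]; [27.0000, 6]], rhs = [-67.9639, -12.6953]ᵀ  (here Σr = 27.0000, Σ(r)² = 139.0000, Σln q = -12.6953, Σr·ln q = -67.9639).
Slope k = (n·Σr·ln q − Σr·Σln q)/(n·Σ(r)² − (Σr)²) = (6·-67.9639 − 27.0000·-12.6953)/105.0000 = -0.61916; ln C = (Σln q − k·Σr)/n = 0.67032.

k = -0.6192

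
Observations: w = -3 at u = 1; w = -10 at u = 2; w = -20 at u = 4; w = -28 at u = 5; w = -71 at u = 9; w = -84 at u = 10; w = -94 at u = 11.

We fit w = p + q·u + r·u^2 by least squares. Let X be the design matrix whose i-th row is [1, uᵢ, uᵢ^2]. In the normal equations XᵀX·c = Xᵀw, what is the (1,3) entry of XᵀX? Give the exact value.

348

Row 1 ↔ basis 1, column 3 ↔ basis u^2, so (XᵀX)_{1,3} = Σᵢ u^2 = (1)·(1) + (1)·(4) + (1)·(16) + (1)·(25) + (1)·(81) + (1)·(100) + (1)·(121) = 348.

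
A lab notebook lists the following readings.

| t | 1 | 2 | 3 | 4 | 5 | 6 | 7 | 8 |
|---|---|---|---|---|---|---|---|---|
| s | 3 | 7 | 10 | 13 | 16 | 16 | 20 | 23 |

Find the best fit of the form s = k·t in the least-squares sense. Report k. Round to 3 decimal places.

Setting ∂/∂k … = 0 gives: 204·k = 599.
k = 599/204 = 2.93627.

k = 2.936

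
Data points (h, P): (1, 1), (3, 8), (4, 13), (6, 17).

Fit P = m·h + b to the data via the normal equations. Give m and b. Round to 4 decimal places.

Normal-equation sums: Σh·h = 62, Σh = 14, Σ1 = 4.
For AᵀP: Σh·P = 179, ΣP = 39.
Δ = 62·4 − 14² = 52.
m = (179·4 − 14·39)/52 = 85/26; b = (62·39 − 14·179)/52 = -22/13.

m = 3.2692, b = -1.6923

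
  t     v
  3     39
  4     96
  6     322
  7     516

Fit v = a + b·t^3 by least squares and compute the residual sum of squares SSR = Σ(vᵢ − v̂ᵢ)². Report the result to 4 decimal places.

Normal-equation sums: Σ1 = 4, Σt^3 = 650, Σt^3·t^3 = 169130.
Right-hand side: Σv = 973, Σt^3·v = 253737.
Eliminating b: 169130·(row 1) − 650·(row 2) gives 254020·a = 169130·973 − 650·253737 = -365560, so a = -1406/977.
Then b = (253737 − 650·(-1406/977))/169130 = 191249/127010.
Residuals: -27553/127010, 67902/63505, -114892/63505, 121533/127010; SSR = 683197/127010.

SSR = 5.3791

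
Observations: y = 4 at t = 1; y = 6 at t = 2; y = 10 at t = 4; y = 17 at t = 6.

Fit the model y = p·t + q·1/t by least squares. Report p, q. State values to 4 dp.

p = 2.6894, q = 1.1756

From the data, Σt·t = 57, Σt·1/t = 4, Σ1/t·1/t = 193/144.
Right-hand side: Σt·y = 158, Σ1/t·y = 37/3.
Δ = 57·(193/144) − 4² = 2899/48.
p = (158·(193/144) − 4·(37/3))/(2899/48) = 23390/8697; q = (57·(37/3) − 4·158)/(2899/48) = 3408/2899.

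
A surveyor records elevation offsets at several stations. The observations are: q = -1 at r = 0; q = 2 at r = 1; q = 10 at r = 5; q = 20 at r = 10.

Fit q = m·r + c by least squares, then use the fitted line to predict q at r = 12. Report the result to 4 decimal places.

q̂ = 24.2661

Sums needed: Σr·r = 126, Σr = 16, Σ1 = 4.
For Mᵀq: Σr·q = 252, Σq = 31.
Normal equations: [[126, 16]; [16, 4]]·[m, c]ᵀ = [252, 31]ᵀ.
Δ = 126·4 − 16² = 248.
m = (252·4 − 16·31)/248 = 64/31; c = (126·31 − 16·252)/248 = -63/124.
At r = 12: q̂ = (64/31)·(12) + (-63/124)·(1) = 3009/124.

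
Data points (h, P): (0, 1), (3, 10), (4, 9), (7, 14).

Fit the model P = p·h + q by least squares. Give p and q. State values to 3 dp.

Compute the Gram sums: Σh·h = 74, Σh = 14, Σ1 = 4.
For MᵀP: Σh·P = 164, ΣP = 34.
MᵀM·[p, q]ᵀ = MᵀP becomes [[74, 14]; [14, 4]]·[p, q]ᵀ = [164, 34]ᵀ.
det = 74·4 − 14² = 100.
p = (164·4 − 14·34)/100 = 9/5; q = (74·34 − 14·164)/100 = 11/5.

p = 1.800, q = 2.200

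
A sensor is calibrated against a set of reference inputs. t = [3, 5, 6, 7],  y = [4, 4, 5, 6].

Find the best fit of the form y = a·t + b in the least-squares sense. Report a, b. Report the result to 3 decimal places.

a = 0.486, b = 2.200

Normal-equation sums: Σt·t = 119, Σt = 21, Σ1 = 4.
Right-hand side: Σt·y = 104, Σy = 19.
So AᵀA·[a, b]ᵀ = Aᵀy: [[119, 21]; [21, 4]]·[a, b]ᵀ = [104, 19]ᵀ.
det = 119·4 − 21² = 35.
a = (104·4 − 21·19)/35 = 17/35; b = (119·19 − 21·104)/35 = 11/5.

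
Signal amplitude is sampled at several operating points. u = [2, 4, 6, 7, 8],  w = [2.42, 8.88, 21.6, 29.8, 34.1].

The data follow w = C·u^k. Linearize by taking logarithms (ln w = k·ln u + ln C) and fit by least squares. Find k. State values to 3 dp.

k = 1.963

Linearized form: ln w = k·ln u + ln C. From the 5 transformed points,
AᵀA = [[13.7233, 7.8966]; [7.8966, 5]], rhs = [23.0899, 13.0641]ᵀ  (here Σln u = 7.8966, Σ(ln u)² = 13.7233, Σln w = 13.0641, Σln u·ln w = 23.0899).
Slope k = (n·Σln u·ln w − Σln u·Σln w)/(n·Σ(ln u)² − (Σln u)²) = (5·23.0899 − 7.8966·13.0641)/6.2610 = 1.96267; ln C = (Σln w − k·Σln u)/n = -0.48685.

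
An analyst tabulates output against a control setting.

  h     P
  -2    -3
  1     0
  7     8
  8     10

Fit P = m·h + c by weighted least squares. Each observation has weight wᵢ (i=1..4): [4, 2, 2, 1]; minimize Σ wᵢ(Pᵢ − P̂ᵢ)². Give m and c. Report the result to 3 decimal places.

From the data, Σwᵢ·h·h = 180, Σwᵢ·h = 16, Σwᵢ·1 = 9.
Right-hand side: Σwᵢ·h·P = 216, Σwᵢ·P = 14.
XᵀWX·[m, c]ᵀ = XᵀWP becomes [[180, 16]; [16, 9]]·[m, c]ᵀ = [216, 14]ᵀ.
Eliminating c: 9·(row 1) − 16·(row 2) gives 1364·m = 9·216 − 16·14 = 1720, so m = 430/341.
Then c = (14 − 16·(430/341))/9 = -234/341.

m = 1.261, c = -0.686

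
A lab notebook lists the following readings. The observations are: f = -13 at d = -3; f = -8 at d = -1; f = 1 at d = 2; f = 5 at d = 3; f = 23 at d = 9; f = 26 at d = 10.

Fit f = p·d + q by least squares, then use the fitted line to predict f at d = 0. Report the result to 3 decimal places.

f̂ = -4.471

Entries of XᵀX: Σd·d = 204, Σd = 20, Σ1 = 6.
And Σd·f = 531, Σf = 34.
So XᵀX·[p, q]ᵀ = Xᵀf: [[204, 20]; [20, 6]]·[p, q]ᵀ = [531, 34]ᵀ.
Eliminating q: 6·(row 1) − 20·(row 2) gives 824·p = 6·531 − 20·34 = 2506, so p = 1253/412.
Then q = (34 − 20·(1253/412))/6 = -921/206.
At d = 0: f̂ = (1253/412)·(0) + (-921/206)·(1) = -921/206.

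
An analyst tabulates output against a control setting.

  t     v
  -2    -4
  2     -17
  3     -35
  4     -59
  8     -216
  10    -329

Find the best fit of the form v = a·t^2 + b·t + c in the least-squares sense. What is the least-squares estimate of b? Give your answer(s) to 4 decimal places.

b = -3.2530

Setting ∂/∂a … = 0 gives: 14465·a + 1603·b + 197·c = -48067;  1603·a + 197·b + 25·c = -5385;  197·a + 25·b + 6·c = -660.
Solving the 3×3 system (Gaussian elimination) gives a = -1168537/391764, b = -1274407/391764, c = 97159/65294.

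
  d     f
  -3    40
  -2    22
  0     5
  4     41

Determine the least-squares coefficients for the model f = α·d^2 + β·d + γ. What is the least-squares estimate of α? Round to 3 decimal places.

α = 2.957

Forming MᵀM = [[353, 29, 29]; [29, 29, -1]; [29, -1, 4]] and Mᵀf = [1104, 0, 108]ᵀ gives MᵀM·[α, β, γ]ᵀ = Mᵀf.
Inverting the 3×3 Gram matrix, [α, β, γ]ᵀ = [275/93, -1297/465, 754/155]ᵀ.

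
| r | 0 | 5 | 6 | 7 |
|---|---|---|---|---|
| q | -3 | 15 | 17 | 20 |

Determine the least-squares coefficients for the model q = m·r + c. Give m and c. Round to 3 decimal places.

Setting ∂/∂m … = 0 gives: 110·m + 18·c = 317;  18·m + 4·c = 49.
(Σr·r = 110, Σr = 18, Σ1 = 4, Σr·q = 317, Σq = 49.)
Determinant 110·4 − 18² = 116.
m = (317·4 − 18·49)/116 = 193/58; c = (110·49 − 18·317)/116 = -79/29.

m = 3.328, c = -2.724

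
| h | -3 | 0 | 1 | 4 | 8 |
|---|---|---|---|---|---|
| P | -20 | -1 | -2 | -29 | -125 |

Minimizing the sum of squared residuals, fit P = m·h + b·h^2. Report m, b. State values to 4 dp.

m = 0.6641, b = -2.0323

Sums needed: Σh·h = 90, Σh·h^2 = 550, Σh^2·h^2 = 4434.
And Σh·P = -1058, Σh^2·P = -8646.
AᵀA·[m, b]ᵀ = AᵀP becomes [[90, 550]; [550, 4434]]·[m, b]ᵀ = [-1058, -8646]ᵀ.
det = 90·4434 − 550² = 96560.
m = ((-1058)·4434 − 550·(-8646))/96560 = 4008/6035; b = (90·(-8646) − 550·(-1058))/96560 = -2453/1207.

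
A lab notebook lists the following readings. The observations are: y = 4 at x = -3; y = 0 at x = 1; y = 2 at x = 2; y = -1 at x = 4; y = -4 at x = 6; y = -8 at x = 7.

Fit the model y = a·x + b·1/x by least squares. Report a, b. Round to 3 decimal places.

Forming AᵀA = [[115, 6]; [6, 10385/7056]] and Aᵀy = [-92, -67/28]ᵀ gives AᵀA·[a, b]ᵀ = Aᵀy.
Determinant 115·(10385/7056) − 6² = 940259/7056.
a = ((-92)·(10385/7056) − 6·(-67/28))/(940259/7056) = -854116/940259; b = (115·(-67/28) − 6·(-92))/(940259/7056) = 1953252/940259.

a = -0.908, b = 2.077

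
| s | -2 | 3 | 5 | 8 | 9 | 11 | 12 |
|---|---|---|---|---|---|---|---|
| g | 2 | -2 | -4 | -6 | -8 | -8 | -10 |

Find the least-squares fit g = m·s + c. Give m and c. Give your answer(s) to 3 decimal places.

MᵀM·[m, c]ᵀ = Mᵀg reads: 448·m + 46·c = -358;  46·m + 7·c = -36.
Δ = 448·7 − 46² = 1020.
m = ((-358)·7 − 46·(-36))/1020 = -5/6; c = (448·(-36) − 46·(-358))/1020 = 1/3.

m = -0.833, c = 0.333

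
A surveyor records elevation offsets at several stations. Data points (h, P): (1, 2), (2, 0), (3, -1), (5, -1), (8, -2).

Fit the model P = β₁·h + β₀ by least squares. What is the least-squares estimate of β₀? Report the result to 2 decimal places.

β₀ = 1.38

With design matrix M, MᵀM = [[103, 19]; [19, 5]] and MᵀP = [-22, -2]ᵀ.
Determinant 103·5 − 19² = 154.
β₁ = ((-22)·5 − 19·(-2))/154 = -36/77; β₀ = (103·(-2) − 19·(-22))/154 = 106/77.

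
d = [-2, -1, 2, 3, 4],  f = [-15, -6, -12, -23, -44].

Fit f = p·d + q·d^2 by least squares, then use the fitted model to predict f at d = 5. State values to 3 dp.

Normal-equation sums: Σd·d = 34, Σd·d^2 = 90, Σd^2·d^2 = 370.
Moment sums: Σd·f = -233, Σd^2·f = -1025.
MᵀM·[p, q]ᵀ = Mᵀf becomes [[34, 90]; [90, 370]]·[p, q]ᵀ = [-233, -1025]ᵀ.
Δ = 34·370 − 90² = 4480.
p = ((-233)·370 − 90·(-1025))/4480 = 151/112; q = (34·(-1025) − 90·(-233))/4480 = -347/112.
At d = 5: f̂ = (151/112)·(5) + (-347/112)·(25) = -495/7.

f̂ = -70.714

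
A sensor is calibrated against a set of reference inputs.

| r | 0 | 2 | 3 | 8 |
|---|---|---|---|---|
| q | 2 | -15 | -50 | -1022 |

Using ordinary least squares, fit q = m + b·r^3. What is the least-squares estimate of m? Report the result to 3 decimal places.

m = 2.316

From the data, Σ1 = 4, Σr^3 = 547, Σr^3·r^3 = 262937.
For Xᵀq: Σq = -1085, Σr^3·q = -524734.
Normal equations: [[4, 547]; [547, 262937]]·[m, b]ᵀ = [-1085, -524734]ᵀ.
Eliminating b: 262937·(row 1) − 547·(row 2) gives 752539·m = 262937·(-1085) − 547·(-524734) = 1742853, so m = 1742853/752539.
Then b = ((-524734) − 547·(1742853/752539))/262937 = -1505441/752539.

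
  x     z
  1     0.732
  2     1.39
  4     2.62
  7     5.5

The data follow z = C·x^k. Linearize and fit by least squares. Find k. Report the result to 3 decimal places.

Let Y = ln z. Fitting Y = k·ln x + ln C by least squares:
AᵀA = [[6.1888, 4.0254]; [4.0254, 4]], rhs = [4.8808, 2.6853]ᵀ  (here Σln x = 4.0254, Σ(ln x)² = 6.1888, Σln z = 2.6853, Σln x·ln z = 4.8808).
Δ = 6.1888·4 − (4.0254)² = 8.5519; k = (4.8808·4 − 4.0254·2.6853)/8.5519 = 1.01897, ln C = (6.1888·2.6853 − 4.0254·4.8808)/8.5519 = -0.35411.

k = 1.019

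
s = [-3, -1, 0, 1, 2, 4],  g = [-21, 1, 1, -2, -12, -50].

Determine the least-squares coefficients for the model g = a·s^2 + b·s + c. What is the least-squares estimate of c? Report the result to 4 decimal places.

Normal-equation sums: Σs^2·s^2 = 355, Σs^2·s = 45, Σs^2 = 31, Σs·s = 31, Σs = 3, Σ1 = 6.
Right-hand side: Σs^2·g = -1038, Σs·g = -164, Σg = -83.
Inverting the 3×3 Gram matrix, [a, b, c]ᵀ = [-365/124, -8845/7316, 7241/3658]ᵀ.

c = 1.9795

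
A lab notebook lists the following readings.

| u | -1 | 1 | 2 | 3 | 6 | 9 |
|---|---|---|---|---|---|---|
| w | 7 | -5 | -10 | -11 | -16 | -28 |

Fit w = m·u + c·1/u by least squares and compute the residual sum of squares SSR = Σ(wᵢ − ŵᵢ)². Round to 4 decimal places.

SSR = 15.1597

Forming XᵀX = [[132, 6]; [6, 389/162]] and Xᵀw = [-413, -238/9]ᵀ gives XᵀX·[m, c]ᵀ = Xᵀw.
Eliminating c: (389/162)·(row 1) − 6·(row 2) gives (7586/27)·m = (389/162)·(-413) − 6·(-238/9) = -134953/162, so m = -134953/45516.
Then c = ((-238/9) − 6·(-134953/45516))/(389/162) = -13671/3793.
Residuals: 19607/45516, 71425/45516, -25807/11379, -13711/15172, 9067/3793, -13881/15172; SSR = 690007/45516.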